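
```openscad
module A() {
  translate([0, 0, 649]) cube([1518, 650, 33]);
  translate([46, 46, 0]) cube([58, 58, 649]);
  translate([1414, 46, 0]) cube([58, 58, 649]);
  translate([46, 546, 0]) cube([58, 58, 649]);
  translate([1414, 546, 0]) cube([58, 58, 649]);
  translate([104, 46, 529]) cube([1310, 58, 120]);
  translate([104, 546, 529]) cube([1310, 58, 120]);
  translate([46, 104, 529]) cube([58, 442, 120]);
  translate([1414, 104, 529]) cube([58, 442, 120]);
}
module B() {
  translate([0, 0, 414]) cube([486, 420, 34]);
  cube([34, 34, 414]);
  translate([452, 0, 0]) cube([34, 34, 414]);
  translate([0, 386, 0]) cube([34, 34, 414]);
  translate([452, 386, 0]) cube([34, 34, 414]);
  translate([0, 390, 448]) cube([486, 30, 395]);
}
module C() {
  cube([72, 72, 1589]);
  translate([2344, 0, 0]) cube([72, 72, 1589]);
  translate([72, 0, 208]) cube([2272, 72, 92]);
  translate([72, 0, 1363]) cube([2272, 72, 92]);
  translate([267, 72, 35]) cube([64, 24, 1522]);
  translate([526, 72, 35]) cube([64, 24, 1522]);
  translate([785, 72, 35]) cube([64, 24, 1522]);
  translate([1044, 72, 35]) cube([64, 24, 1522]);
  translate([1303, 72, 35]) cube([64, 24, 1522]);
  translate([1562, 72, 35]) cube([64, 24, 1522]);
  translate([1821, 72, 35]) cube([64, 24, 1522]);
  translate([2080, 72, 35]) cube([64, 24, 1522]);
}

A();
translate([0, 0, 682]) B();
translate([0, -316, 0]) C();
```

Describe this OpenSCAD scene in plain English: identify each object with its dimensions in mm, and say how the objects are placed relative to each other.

A is a table: top 1518 mm (x) × 650 mm (y), 33 mm thick, upper face at z = 682 mm, on four 58×58 mm square legs, each inset 46 mm from the nearest pair of top edges, running from z = 0 to the bottom of the top. Four apron rails, 58 mm thick and 120 mm tall, run between adjacent legs with their top edges flush with the underside of the top and their outer faces flush with the legs' outer faces.

B is a chair: 486×420 mm seat, 34 mm thick, top at z = 448 mm, on four 34 mm square corner legs flush with the seat edges. A 30 mm thick backrest slab spans the full seat width, extending 395 mm above the seat top, its back face flush with the seat's +y edge.

C is a fence section. Two 72×72 mm posts, 1589 mm tall, stand on the floor with a clear span of 2272 mm between their inner faces. Two horizontal rails of 72×92 mm section span the gap between the posts with their undersides at z = 208 mm and z = 1363 mm, flush with the posts' −y face. 8 pickets, each 64 mm wide, 24 mm thick and 1522 mm tall, are fixed to the +y face of the rails with their bottoms at z = 35 mm, evenly spaced across the span with equal gaps (rounded down to the nearest mm) at the −x end and between each pair — any rounding remainder accumulates at the +x end.

The chair is on top of the table. The fence section is on the floor beside the table on its −y side.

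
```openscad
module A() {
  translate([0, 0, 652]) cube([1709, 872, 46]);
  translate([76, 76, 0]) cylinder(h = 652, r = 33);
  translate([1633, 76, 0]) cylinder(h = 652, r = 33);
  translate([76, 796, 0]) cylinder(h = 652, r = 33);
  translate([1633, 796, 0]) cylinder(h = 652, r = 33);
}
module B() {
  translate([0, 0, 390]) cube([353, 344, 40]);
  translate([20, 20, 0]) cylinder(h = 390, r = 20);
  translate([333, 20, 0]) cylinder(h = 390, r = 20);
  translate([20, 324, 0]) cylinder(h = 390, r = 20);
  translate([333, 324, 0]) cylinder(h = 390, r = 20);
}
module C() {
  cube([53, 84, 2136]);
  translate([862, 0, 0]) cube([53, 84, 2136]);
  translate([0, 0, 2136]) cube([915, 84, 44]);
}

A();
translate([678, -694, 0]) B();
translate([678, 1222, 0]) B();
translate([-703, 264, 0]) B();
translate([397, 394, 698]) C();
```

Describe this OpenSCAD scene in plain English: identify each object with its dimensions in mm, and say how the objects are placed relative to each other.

A is a table: top 1709 mm (x) × 872 mm (y), 46 mm thick, upper face at z = 698 mm, on four round legs of 66 mm diameter, each leg's bounding box inset 43 mm from the nearest pair of top edges, running from z = 0 to the bottom of the top.

B is a simple wooden stool: a rectangular seat 353 mm (x) by 344 mm (y), 40 mm thick, top face at z = 430 mm, on four round legs, each 40 mm in diameter. The legs rest on z = 0, each leg's axis is inset half a diameter from the nearest pair of seat edges (so the leg's bounding box is flush with the corner).

C is a door frame. The clear opening is 809 mm wide and 2136 mm high. Two 53 mm wide jambs, 84 mm deep, stand either side of the opening from the floor to the top of the opening. A 44 mm thick head sits across the top of both jambs, spanning the full outside width of the frame.

Three stools sit around the table at the −y, +y, −x sides. The door frame is on top of the table, centred.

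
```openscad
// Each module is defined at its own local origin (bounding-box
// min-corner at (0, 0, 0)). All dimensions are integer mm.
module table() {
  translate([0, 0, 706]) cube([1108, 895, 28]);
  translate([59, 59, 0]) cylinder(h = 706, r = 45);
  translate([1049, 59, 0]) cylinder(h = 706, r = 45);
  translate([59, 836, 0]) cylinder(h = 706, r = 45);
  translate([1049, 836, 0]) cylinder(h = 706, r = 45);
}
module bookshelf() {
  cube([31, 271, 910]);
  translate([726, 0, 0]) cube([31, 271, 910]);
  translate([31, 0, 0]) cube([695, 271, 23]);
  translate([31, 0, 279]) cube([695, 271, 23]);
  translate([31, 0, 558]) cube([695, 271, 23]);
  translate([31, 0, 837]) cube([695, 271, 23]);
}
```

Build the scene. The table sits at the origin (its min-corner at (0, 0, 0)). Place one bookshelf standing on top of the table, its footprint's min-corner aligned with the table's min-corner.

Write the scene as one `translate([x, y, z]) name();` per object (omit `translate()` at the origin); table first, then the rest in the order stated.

table();
translate([0, 0, 734]) bookshelf();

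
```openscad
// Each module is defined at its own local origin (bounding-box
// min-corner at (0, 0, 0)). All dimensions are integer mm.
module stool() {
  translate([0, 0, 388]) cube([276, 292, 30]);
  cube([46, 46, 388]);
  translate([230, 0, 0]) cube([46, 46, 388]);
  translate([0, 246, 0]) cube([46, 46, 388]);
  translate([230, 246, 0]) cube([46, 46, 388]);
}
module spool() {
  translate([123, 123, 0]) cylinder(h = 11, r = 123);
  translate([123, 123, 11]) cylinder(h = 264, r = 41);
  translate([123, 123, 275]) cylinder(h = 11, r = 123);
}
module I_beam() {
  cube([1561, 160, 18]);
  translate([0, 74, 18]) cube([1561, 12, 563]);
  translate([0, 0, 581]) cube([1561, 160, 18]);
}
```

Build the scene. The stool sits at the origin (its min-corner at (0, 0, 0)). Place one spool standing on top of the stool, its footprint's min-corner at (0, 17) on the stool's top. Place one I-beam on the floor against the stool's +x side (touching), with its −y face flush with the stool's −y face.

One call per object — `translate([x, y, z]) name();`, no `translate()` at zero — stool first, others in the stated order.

stool();
translate([0, 17, 418]) spool();
translate([276, 0, 0]) I_beam();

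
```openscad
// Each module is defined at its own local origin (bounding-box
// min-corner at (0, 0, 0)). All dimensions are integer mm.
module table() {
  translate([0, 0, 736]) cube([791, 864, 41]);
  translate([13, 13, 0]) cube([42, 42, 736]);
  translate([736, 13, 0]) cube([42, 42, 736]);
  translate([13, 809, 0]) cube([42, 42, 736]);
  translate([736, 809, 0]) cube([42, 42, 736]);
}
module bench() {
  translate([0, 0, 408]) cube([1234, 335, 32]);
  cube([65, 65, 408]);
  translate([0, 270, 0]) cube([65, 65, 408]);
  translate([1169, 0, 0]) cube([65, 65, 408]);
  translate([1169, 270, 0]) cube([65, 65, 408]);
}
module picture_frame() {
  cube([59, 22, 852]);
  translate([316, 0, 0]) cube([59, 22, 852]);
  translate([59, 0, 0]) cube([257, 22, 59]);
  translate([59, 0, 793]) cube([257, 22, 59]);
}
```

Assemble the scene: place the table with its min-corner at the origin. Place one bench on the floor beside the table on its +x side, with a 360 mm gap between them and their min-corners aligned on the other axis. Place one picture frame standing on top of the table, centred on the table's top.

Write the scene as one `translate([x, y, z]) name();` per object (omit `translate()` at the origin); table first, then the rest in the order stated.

table();
translate([1151, 0, 0]) bench();
translate([208, 421, 777]) picture_frame();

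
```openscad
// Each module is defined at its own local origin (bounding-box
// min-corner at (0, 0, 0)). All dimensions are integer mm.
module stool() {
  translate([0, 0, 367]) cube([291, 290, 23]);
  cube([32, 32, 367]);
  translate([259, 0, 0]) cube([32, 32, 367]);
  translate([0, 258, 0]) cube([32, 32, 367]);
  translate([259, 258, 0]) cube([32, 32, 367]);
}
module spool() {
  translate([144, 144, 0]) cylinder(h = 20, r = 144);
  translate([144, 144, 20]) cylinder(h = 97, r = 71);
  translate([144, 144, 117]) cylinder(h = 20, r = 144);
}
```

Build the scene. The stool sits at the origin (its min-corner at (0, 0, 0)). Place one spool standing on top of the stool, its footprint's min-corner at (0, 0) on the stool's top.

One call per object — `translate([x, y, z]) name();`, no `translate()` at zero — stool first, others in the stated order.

stool();
translate([0, 0, 390]) spool();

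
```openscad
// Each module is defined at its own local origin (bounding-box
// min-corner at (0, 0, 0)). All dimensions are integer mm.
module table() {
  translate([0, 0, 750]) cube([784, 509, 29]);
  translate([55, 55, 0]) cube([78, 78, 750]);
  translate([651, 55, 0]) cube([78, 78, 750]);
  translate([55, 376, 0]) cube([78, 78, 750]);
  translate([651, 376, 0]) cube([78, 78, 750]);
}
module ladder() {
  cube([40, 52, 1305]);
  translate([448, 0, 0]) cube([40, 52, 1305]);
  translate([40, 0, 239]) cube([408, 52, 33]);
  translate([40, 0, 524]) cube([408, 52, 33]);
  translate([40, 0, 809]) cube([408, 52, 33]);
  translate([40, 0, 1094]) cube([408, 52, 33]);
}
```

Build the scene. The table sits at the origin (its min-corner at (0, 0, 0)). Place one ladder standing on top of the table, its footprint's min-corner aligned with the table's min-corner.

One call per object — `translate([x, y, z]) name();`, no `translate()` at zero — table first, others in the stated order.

table();
translate([0, 0, 779]) ladder();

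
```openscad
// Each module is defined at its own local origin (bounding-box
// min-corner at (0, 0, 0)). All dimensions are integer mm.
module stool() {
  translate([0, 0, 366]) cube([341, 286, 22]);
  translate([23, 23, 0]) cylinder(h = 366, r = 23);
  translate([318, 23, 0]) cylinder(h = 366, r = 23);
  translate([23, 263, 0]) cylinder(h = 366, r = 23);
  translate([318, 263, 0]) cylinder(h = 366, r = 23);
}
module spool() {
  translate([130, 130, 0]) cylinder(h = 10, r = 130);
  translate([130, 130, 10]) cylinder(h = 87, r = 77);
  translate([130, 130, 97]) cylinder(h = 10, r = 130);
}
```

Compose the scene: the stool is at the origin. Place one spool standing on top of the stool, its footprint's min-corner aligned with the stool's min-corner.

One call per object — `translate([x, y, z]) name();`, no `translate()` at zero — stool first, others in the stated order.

stool();
translate([0, 0, 388]) spool();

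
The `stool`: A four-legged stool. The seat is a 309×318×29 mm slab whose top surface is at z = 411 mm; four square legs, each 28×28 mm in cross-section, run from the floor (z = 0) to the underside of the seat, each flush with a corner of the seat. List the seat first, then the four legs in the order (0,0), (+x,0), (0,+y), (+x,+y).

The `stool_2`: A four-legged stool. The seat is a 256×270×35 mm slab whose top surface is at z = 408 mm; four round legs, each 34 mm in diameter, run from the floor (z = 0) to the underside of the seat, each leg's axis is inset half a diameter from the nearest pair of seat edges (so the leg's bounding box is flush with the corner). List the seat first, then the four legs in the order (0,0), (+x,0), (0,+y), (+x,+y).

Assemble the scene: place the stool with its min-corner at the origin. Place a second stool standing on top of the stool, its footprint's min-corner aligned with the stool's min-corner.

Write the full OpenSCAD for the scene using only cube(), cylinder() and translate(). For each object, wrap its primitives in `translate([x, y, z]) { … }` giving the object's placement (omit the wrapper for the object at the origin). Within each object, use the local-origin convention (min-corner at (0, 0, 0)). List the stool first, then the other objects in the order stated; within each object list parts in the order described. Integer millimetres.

translate([0, 0, 382]) cube([309, 318, 29]);
cube([28, 28, 382]);
translate([281, 0, 0]) cube([28, 28, 382]);
translate([0, 290, 0]) cube([28, 28, 382]);
translate([281, 290, 0]) cube([28, 28, 382]);
translate([0, 0, 411]) {
  translate([0, 0, 373]) cube([256, 270, 35]);
  translate([17, 17, 0]) cylinder(h = 373, r = 17);
  translate([239, 17, 0]) cylinder(h = 373, r = 17);
  translate([17, 253, 0]) cylinder(h = 373, r = 17);
  translate([239, 253, 0]) cylinder(h = 373, r = 17);
}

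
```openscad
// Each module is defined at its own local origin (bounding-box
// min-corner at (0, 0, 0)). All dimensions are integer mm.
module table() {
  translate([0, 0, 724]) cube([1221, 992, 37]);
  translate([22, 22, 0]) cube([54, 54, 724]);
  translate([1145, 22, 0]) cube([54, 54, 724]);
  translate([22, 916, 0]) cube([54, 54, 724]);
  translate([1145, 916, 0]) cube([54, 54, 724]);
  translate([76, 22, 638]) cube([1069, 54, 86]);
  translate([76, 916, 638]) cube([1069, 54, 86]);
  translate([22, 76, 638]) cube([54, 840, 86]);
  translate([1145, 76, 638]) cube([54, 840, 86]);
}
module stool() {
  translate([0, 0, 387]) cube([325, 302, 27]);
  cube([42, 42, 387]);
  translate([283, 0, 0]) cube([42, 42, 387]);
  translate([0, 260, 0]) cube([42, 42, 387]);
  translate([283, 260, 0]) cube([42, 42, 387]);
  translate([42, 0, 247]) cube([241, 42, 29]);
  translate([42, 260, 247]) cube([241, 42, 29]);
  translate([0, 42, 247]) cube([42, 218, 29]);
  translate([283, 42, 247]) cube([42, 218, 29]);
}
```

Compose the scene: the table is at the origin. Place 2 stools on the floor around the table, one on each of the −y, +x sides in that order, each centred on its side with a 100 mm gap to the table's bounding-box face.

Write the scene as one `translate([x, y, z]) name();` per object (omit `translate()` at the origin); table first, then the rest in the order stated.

table();
translate([448, -402, 0]) stool();
translate([1321, 345, 0]) stool();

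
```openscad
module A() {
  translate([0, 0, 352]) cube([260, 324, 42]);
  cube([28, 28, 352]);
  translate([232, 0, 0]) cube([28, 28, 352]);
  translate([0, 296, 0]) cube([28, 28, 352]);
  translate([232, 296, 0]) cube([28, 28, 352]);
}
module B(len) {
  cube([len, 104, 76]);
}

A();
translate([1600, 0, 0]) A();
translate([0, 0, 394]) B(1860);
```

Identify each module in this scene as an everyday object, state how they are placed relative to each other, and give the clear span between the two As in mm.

Second stool starts at x = 1600; first ends at x = 260; clear span = 1600 − 260 = 1340 mm.

A is a stool. B is a beam. A beam spans the tops of two stools. The clear span between the two stools is 1340 mm.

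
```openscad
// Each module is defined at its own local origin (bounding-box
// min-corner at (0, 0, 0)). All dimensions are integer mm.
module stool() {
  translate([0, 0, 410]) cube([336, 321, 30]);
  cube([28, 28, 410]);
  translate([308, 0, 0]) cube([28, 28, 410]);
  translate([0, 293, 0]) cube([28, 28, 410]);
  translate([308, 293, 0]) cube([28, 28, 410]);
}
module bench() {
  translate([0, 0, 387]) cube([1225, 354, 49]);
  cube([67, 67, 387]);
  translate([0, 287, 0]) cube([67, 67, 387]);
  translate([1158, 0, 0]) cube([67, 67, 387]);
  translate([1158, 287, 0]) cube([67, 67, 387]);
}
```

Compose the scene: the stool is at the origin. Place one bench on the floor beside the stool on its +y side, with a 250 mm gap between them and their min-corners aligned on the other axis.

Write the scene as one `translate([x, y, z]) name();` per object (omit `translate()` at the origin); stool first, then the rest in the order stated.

stool();
translate([0, 571, 0]) bench();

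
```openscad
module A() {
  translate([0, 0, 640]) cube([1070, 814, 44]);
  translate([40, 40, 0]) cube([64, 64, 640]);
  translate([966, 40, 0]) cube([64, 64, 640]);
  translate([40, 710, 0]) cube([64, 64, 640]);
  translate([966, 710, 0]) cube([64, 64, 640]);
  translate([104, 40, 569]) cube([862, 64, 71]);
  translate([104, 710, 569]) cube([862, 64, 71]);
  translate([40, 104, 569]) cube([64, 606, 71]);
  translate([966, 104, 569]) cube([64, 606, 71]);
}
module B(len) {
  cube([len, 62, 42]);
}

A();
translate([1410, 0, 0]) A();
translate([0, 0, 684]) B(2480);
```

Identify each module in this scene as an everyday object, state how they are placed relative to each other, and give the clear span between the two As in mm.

Second table starts at x = 1410; first ends at x = 1070; clear span = 1410 − 1070 = 340 mm.

A is a table. B is a beam. A beam spans the tops of two tables. The clear span between the two tables is 340 mm.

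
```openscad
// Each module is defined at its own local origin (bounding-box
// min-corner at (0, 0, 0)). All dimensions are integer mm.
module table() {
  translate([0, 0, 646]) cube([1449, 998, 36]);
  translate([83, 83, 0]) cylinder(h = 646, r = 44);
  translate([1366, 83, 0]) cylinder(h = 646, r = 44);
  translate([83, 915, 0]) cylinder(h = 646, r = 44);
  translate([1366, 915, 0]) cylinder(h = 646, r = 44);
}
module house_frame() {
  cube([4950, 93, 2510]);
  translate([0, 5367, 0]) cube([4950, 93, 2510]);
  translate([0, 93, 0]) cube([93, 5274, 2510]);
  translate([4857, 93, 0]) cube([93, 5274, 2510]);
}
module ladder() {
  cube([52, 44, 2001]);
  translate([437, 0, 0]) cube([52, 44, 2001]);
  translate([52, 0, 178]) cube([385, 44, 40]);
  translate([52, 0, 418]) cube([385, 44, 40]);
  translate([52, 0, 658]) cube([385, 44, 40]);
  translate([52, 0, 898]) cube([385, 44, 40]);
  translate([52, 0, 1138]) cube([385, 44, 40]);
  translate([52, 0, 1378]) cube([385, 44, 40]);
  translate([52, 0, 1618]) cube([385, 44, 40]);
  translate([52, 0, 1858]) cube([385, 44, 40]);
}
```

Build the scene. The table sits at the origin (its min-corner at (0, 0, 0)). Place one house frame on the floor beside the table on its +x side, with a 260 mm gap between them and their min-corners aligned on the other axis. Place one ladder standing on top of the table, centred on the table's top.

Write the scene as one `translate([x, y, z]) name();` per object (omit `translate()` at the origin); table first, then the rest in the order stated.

table();
translate([1709, 0, 0]) house_frame();
translate([480, 477, 682]) ladder();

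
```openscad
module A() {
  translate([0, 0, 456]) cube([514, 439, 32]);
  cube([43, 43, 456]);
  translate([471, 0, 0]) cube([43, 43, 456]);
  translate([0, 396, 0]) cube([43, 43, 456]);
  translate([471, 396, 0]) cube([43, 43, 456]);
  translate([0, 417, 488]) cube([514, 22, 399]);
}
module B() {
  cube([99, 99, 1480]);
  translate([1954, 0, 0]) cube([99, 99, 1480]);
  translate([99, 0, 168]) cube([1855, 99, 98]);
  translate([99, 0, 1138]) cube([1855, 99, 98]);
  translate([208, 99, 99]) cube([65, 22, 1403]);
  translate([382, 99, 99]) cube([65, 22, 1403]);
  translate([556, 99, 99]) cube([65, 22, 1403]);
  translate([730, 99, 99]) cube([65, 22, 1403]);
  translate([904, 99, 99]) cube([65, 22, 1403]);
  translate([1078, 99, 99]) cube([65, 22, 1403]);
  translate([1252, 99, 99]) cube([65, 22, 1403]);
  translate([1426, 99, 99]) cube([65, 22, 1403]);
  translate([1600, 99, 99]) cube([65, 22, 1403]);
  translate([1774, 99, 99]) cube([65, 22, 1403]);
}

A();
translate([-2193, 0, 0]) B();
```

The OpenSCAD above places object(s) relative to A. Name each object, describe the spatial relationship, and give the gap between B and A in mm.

A is a chair. B is a fence section. The fence section is on the floor beside the chair on its −x side. The gap between the fence section and the chair is 140 mm.

The fence section's nearest face is 140 mm from the chair's −x face.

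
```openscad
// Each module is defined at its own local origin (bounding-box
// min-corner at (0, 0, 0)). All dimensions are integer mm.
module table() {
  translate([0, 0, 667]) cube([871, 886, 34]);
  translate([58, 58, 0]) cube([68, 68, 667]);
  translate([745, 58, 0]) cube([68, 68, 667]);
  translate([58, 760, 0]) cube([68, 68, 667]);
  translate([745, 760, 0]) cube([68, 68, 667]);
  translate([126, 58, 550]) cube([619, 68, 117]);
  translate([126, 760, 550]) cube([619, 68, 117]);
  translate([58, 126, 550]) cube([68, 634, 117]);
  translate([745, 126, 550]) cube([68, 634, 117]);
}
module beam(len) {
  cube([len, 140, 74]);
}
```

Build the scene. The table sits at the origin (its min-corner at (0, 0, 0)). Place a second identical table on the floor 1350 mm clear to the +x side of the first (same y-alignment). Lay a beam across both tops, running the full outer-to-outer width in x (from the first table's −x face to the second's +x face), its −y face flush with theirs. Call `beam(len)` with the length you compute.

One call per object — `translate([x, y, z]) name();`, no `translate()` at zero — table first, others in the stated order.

table();
translate([2221, 0, 0]) table();
translate([0, 0, 701]) beam(3092);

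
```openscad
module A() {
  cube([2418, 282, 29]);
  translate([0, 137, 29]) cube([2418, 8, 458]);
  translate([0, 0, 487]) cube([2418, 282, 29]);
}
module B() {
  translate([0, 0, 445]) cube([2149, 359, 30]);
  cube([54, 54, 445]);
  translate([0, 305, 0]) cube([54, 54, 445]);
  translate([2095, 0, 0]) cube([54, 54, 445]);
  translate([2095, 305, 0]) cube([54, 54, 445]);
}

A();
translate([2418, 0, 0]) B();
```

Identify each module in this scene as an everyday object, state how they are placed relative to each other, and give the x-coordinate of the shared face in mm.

The I-beam's +x face and the bench's −x face are both at x = 2418 mm.

A is an I-beam. B is a bench. The bench is against the I-beam's +x side, with their −y faces flush. The x-coordinate of the shared face is 2418 mm.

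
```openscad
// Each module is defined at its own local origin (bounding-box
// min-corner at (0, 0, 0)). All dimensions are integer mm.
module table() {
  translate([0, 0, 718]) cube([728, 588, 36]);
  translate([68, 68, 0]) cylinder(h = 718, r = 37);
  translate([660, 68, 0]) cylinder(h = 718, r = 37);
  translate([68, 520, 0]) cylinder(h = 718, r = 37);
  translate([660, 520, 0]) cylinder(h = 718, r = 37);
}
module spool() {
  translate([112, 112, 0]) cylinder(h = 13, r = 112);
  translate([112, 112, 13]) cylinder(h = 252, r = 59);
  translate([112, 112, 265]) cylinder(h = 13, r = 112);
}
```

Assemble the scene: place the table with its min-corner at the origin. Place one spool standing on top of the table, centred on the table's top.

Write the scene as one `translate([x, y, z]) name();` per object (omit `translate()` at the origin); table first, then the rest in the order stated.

table();
translate([252, 182, 754]) spool();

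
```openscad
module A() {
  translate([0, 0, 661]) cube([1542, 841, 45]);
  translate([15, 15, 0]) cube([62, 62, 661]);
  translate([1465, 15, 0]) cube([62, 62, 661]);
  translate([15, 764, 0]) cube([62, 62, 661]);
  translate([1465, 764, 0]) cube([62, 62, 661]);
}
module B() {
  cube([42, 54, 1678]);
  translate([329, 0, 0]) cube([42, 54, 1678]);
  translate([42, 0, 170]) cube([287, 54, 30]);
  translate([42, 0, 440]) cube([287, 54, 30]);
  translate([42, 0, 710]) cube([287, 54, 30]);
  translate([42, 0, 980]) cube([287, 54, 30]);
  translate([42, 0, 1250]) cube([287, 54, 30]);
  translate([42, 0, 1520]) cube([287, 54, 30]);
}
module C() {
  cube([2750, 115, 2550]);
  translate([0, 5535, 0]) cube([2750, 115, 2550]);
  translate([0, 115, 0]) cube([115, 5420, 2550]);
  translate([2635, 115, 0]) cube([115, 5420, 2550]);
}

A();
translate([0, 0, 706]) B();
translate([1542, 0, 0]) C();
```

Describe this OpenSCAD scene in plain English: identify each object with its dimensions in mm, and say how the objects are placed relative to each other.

A is a table with a 1542×841 mm rectangular top, 45 mm thick, top surface at z = 706 mm, supported by four 62×62 mm square legs, each inset 15 mm from the nearest pair of top edges, running from the floor.

B is a straight ladder. Two 42×54 mm vertical rails, 1678 mm tall, stand 371 mm apart (outside-to-outside) with their front faces coplanar on the −y side. 6 rungs, each 54 mm deep and 30 mm tall, span between the inner faces of the rails, front faces flush with the rails. The lowest rung's underside is at z = 170 mm and rungs are spaced 270 mm apart (underside to underside).

C is a box-shaped house frame (walls only): outside footprint 2750×5650 mm, wall height 2550 mm, wall thickness 115 mm. The two y-facing walls run the full x-width; the two x-facing walls fit between the inner faces of the y-facing walls.

The ladder is on top of the table. The house frame is against the table's +x side, with their −y faces flush.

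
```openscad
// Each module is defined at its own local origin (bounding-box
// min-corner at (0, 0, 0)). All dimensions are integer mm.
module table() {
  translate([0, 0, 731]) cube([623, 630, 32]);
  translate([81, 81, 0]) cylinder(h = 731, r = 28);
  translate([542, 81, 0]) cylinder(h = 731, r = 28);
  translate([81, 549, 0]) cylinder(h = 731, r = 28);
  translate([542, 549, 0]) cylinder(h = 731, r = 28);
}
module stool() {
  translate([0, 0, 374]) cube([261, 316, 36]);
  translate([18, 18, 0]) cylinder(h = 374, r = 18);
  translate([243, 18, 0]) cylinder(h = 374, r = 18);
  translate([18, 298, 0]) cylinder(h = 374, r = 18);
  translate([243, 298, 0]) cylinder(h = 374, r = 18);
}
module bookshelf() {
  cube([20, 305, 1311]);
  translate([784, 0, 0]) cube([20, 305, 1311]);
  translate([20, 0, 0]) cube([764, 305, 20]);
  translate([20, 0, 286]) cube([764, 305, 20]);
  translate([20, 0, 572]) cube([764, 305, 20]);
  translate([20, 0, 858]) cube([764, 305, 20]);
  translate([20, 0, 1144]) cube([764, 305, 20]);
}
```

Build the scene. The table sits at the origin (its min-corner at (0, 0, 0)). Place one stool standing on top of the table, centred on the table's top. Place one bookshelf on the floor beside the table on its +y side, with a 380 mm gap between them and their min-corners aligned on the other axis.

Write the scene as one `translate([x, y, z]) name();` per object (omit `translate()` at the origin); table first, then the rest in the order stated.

table();
translate([181, 157, 763]) stool();
translate([0, 1010, 0]) bookshelf();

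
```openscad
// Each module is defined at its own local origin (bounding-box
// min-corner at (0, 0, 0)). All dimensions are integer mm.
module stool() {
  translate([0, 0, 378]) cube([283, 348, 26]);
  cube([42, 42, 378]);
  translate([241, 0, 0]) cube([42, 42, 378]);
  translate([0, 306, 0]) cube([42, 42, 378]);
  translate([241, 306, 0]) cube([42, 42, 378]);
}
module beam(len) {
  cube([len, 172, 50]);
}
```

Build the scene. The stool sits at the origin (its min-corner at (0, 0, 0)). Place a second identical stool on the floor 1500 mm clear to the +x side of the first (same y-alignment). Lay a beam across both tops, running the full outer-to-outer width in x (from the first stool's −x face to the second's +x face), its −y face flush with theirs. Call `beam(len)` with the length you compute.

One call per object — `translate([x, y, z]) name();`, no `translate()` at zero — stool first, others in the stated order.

stool();
translate([1783, 0, 0]) stool();
translate([0, 0, 404]) beam(2066);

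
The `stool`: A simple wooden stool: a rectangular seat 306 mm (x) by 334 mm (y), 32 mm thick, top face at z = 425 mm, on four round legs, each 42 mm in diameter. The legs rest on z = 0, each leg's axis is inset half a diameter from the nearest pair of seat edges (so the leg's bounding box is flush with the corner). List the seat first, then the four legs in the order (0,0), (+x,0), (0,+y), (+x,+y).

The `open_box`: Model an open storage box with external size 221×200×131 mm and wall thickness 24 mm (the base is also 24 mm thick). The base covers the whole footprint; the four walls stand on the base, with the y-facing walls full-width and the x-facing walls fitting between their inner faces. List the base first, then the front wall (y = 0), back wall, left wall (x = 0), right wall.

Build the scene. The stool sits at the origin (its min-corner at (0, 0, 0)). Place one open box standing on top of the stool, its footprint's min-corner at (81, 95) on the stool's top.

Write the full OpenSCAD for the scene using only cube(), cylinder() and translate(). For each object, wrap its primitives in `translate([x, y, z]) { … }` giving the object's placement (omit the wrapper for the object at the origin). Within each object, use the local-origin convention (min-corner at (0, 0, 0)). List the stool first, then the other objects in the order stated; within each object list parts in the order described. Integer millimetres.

translate([0, 0, 393]) cube([306, 334, 32]);
translate([21, 21, 0]) cylinder(h = 393, r = 21);
translate([285, 21, 0]) cylinder(h = 393, r = 21);
translate([21, 313, 0]) cylinder(h = 393, r = 21);
translate([285, 313, 0]) cylinder(h = 393, r = 21);
translate([81, 95, 425]) {
  cube([221, 200, 24]);
  translate([0, 0, 24]) cube([221, 24, 107]);
  translate([0, 176, 24]) cube([221, 24, 107]);
  translate([0, 24, 24]) cube([24, 152, 107]);
  translate([197, 24, 24]) cube([24, 152, 107]);
}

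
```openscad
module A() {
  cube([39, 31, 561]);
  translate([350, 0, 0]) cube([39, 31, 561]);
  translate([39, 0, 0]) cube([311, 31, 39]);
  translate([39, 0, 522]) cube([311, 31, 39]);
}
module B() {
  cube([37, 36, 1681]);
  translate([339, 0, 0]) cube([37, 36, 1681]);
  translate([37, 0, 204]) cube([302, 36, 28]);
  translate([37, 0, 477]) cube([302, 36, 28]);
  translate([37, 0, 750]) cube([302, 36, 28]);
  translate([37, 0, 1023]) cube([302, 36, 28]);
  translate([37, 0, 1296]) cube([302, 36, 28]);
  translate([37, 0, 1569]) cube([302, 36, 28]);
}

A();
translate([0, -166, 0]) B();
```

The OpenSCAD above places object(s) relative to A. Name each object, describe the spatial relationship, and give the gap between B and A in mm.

The ladder's nearest face is 130 mm from the picture frame's −y face.

A is a picture frame. B is a ladder. The ladder is on the floor beside the picture frame on its −y side. The gap between the ladder and the picture frame is 130 mm.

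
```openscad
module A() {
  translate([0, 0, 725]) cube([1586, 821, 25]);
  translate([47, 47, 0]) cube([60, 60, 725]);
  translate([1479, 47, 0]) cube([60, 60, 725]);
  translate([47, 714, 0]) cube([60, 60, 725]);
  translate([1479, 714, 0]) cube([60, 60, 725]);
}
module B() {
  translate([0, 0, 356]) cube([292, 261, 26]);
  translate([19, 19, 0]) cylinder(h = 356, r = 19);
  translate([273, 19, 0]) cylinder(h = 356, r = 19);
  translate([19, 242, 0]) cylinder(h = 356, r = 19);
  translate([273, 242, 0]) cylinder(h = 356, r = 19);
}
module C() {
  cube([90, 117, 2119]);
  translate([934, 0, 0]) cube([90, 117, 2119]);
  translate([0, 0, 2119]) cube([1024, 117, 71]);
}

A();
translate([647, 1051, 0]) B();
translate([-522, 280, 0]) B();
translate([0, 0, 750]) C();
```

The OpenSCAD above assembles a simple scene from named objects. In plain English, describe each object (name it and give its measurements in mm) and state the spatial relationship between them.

A is a table: top 1586 mm (x) × 821 mm (y), 25 mm thick, upper face at z = 750 mm, on four 60×60 mm square legs, each inset 47 mm from the nearest pair of top edges, running from z = 0 to the bottom of the top.

B is a four-legged stool. The seat is a 292×261×26 mm slab whose top surface is at z = 382 mm; four round legs, each 38 mm in diameter, run from the floor (z = 0) to the underside of the seat, each leg's axis is inset half a diameter from the nearest pair of seat edges (so the leg's bounding box is flush with the corner).

C is a door frame. The clear opening is 844 mm wide and 2119 mm high. Two 90 mm wide jambs, 117 mm deep, stand either side of the opening from the floor to the top of the opening. A 71 mm thick head sits across the top of both jambs, spanning the full outside width of the frame.

Two stools sit around the table at the +y, −x sides. The door frame is on top of the table.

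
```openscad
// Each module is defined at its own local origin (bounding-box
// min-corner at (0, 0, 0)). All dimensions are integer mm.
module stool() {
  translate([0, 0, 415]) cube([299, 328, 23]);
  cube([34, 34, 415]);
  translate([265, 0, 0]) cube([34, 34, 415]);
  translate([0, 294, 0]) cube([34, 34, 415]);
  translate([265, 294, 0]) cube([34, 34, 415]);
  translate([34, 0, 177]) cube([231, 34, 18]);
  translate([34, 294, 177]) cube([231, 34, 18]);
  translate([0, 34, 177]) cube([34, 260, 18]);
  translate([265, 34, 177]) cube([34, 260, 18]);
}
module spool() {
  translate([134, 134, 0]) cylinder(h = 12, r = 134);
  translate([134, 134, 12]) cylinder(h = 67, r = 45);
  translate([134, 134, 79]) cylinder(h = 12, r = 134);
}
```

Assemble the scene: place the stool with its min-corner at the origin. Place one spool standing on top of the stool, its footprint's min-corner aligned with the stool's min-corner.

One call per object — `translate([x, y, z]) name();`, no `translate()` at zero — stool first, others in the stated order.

stool();
translate([0, 0, 438]) spool();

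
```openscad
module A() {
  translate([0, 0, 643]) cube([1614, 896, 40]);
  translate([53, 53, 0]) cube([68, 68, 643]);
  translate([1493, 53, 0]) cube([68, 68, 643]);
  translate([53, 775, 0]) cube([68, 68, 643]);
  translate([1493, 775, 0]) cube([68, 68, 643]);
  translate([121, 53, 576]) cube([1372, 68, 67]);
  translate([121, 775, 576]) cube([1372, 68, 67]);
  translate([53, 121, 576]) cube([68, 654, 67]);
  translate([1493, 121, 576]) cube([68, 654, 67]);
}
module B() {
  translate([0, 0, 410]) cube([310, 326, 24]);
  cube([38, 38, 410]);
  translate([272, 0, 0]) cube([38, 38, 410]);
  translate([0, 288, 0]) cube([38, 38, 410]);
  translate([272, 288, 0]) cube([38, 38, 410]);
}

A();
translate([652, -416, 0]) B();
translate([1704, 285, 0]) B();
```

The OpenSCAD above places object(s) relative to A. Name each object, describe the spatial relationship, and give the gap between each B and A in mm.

A is a table. B is a stool. Two stools sit around the table at the −y, +x sides. The gap between each stool and the table is 90 mm.

Each stool's nearest face is 90 mm from the table's bounding box.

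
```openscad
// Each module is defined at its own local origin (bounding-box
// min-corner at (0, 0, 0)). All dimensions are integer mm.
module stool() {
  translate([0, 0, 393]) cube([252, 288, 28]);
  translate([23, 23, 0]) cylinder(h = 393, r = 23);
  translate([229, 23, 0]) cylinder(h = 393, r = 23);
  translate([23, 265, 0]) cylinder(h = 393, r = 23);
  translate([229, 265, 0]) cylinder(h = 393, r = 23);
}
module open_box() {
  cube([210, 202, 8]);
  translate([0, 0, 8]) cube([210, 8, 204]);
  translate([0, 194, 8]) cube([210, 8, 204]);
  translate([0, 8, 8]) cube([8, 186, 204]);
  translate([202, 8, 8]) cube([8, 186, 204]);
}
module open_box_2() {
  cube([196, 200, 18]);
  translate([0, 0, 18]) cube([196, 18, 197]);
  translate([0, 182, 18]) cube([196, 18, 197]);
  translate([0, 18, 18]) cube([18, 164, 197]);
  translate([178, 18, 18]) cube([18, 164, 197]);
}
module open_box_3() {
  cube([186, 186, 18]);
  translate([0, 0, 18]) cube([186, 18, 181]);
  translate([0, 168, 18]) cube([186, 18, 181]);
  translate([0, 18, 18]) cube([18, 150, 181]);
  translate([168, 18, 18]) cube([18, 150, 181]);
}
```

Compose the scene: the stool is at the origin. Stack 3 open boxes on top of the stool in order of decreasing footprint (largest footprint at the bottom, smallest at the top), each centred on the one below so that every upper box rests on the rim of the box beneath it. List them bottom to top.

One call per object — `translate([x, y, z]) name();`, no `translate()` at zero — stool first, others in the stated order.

stool();
translate([21, 43, 421]) open_box();
translate([28, 44, 633]) open_box_2();
translate([33, 51, 848]) open_box_3();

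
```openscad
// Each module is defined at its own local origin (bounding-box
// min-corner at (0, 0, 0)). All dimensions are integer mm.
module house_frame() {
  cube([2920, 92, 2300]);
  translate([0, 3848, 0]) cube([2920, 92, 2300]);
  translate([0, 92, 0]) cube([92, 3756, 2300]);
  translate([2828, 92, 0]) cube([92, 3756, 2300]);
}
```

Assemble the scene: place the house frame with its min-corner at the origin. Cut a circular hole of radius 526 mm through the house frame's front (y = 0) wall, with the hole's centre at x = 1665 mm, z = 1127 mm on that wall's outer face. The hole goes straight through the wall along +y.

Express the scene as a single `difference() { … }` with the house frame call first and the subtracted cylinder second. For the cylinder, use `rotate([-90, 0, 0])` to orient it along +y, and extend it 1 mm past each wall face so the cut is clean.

difference() {
  house_frame();
  translate([1665, -1, 1127]) rotate([-90, 0, 0]) cylinder(h = 94, r = 526);
}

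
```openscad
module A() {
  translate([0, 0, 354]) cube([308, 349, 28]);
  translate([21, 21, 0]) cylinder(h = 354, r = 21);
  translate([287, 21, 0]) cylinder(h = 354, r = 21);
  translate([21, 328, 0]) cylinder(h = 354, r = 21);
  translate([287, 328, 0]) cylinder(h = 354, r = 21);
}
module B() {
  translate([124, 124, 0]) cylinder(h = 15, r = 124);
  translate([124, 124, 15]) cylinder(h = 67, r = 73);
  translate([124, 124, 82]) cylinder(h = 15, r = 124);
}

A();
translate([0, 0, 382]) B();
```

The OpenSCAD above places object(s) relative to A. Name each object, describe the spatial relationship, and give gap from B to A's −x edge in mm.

The spool's min-x is at 0; the stool's min-x is 0; gap = 0 mm.

A is a stool. B is a spool. The spool is on top of the stool. The gap from the spool to the stool's −x edge is 0 mm.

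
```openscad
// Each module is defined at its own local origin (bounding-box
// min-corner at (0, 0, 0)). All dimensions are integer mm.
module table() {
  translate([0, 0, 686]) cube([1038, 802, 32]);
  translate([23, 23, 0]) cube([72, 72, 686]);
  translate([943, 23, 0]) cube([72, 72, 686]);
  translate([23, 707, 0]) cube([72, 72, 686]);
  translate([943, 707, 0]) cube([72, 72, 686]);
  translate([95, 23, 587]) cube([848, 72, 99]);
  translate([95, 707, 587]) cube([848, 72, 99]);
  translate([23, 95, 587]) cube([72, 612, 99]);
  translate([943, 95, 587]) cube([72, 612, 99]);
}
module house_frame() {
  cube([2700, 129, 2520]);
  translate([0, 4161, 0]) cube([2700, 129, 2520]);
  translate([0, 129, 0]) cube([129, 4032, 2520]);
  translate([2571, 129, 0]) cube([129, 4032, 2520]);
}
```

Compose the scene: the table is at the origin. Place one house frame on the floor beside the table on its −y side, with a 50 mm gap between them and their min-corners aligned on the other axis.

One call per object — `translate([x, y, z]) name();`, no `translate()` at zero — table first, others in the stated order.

table();
translate([0, -4340, 0]) house_frame();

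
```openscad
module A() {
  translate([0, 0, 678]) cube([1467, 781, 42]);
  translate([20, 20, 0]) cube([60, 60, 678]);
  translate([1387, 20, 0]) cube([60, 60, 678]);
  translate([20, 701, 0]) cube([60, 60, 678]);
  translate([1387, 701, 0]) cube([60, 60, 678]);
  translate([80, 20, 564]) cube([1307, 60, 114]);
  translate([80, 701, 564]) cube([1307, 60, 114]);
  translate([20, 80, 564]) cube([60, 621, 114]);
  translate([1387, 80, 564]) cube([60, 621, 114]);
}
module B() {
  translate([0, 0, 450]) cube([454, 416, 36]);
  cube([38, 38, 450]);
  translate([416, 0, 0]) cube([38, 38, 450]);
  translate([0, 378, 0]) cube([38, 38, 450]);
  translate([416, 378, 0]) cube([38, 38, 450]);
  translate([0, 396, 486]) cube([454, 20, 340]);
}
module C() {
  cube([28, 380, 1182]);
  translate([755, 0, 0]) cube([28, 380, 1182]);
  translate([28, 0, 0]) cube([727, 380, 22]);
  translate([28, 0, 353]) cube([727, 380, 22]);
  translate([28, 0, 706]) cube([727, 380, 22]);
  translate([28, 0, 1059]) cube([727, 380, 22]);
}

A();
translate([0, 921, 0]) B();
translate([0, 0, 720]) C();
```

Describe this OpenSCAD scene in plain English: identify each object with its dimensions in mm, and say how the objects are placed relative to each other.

A is a table: top 1467 mm (x) × 781 mm (y), 42 mm thick, upper face at z = 720 mm, on four 60×60 mm square legs, each inset 20 mm from the nearest pair of top edges, running from z = 0 to the bottom of the top. Four apron rails, 60 mm thick and 114 mm tall, run between adjacent legs with their top edges flush with the underside of the top and their outer faces flush with the legs' outer faces.

B is a chair. The seat is a 454×416×36 mm slab with its top at z = 486 mm, on four 38×38 mm corner legs (flush with the seat edges, standing on z = 0). A flat backrest 20 mm thick, 340 mm tall, spans the full seat width and rises from the seat top along its +y edge, rear face flush with the rear of the seat.

C is a bookshelf 783 mm wide overall, 380 mm deep and 1182 mm tall. The two sides are 28 mm thick vertical panels. 4 horizontal shelves of 22 mm thickness span between the inner faces of the sides; the lowest shelf sits on the floor and shelves are stacked with a clear vertical gap of 331 mm between each pair.

The chair is on the floor beside the table on its +y side. The bookshelf is on top of the table.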